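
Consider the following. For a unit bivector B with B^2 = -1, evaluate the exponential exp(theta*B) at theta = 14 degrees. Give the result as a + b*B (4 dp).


For a unit bivector B with B^2 = -1, the exponential series gives
e^(theta*B) = cos(theta) + sin(theta)*B (the GA analogue of Euler's formula).
theta = 14 degrees = 0.244346 rad
cos(14 deg) = 0.9703
sin(14 deg) = 0.2419
exp(theta*B) = 0.9703 + 0.2419*B


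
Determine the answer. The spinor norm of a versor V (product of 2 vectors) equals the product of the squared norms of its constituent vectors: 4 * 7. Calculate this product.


Spinor norm N(V) = |v1|^2 * |v2|^2 * ... * |v2|^2
= 4 * 7
Running product: 4, 28
N(V) = 28


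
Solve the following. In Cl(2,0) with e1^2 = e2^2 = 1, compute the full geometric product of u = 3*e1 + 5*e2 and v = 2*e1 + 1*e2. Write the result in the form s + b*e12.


Expand: (3*e1 + 5*e2)(2*e1 + 1*e2)
= 3*2*e1e1 + 3*1*e1e2 + 5*2*e2e1 + 5*1*e2e2
Using e1^2 = e2^2 = 1, e2e1 = -e1e2:
Scalar part s = 3*2 + 5*1 = 6 + 5 = 11
Bivector part b = 3*1 - 5*2 = 3 - 10 = -7
uv = 11 - 7*e12


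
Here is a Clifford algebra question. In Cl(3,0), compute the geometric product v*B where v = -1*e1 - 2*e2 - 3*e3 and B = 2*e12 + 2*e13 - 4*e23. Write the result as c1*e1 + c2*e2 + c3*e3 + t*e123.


vB has grade-1 (vector) and grade-3 (trivector) parts: vB = (v _| B) + (v ^ B).
Vector part <vB>_1:
  e1: -v2*b12 - v3*b13 = -(-2)*(2) - (-3)*(2) = 10
  e2: v1*b12 - v3*b23 = (-1)*(2) - (-3)*(-4) = -14
  e3: v1*b13 + v2*b23 = (-1)*(2) + (-2)*(-4) = 6
Trivector part <vB>_3:
  e123: v1*b23 - v2*b13 + v3*b12 = (-1)*(-4) - (-2)*(2) + (-3)*(2) = 2
vB = 10*e1 - 14*e2 + 6*e3 + 2*e123


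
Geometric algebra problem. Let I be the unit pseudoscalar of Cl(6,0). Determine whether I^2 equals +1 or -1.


The pseudoscalar I = e1...e_n (product of all n generators) of Cl(p,q) satisfies I^2 = (-1)^(q + n(n-1)/2).
p = 6, q = 0, n = p + q = 6
n(n-1)/2 = 6 * 5 / 2 = 15
Exponent = q + n(n-1)/2 = 0 + 15 = 15
I^2 = (-1)^15 = -1


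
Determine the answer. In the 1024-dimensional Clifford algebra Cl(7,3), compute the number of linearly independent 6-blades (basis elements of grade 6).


Number of grade-k basis blades in Cl(p,q) with n = p + q is C(n, k).
n = 7 + 3 = 10
C(10, 6) = 10! / (6! * 4!)
= 3628800 / (720 * 24)
= 210


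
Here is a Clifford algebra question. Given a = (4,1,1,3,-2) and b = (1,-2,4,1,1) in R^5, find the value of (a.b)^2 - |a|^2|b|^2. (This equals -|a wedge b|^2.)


a . b = 4*1 + 1*(-2) + 1*4 + 3*1 + (-2)*1
= 4 + (-2) + 4 + 3 + (-2) = 7
|a|^2 = 4^2 + 1^2 + 1^2 + 3^2 + (-2)^2 = 31
|b|^2 = 1^2 + (-2)^2 + 4^2 + 1^2 + 1^2 = 23
(a.b)^2 = 7^2 = 49
|a|^2 * |b|^2 = 31 * 23 = 713
Result = 49 - 713 = -664


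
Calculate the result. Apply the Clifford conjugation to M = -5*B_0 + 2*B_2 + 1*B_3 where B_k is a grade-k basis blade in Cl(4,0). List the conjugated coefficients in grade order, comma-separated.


Clifford conjugate sign for grade k: (-1)^(k(k+1)/2)
Grade 0: (-1)^(0*1/2) = (-1)^0 = 1, coeff -5 -> -5
Grade 2: (-1)^(2*3/2) = (-1)^3 = -1, coeff 2 -> -2
Grade 3: (-1)^(3*4/2) = (-1)^6 = 1, coeff 1 -> 1
Conjugated coefficients: -5, -2, 1


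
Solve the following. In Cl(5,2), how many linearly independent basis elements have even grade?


Even subalgebra dimension = 2^(n-1)
n = 5 + 2 = 7
2^(7 - 1) = 2^6 = 64
Verification: sum of C(7,k) for even k = 1 + 21 + 35 + 7 = 64
Result = 64


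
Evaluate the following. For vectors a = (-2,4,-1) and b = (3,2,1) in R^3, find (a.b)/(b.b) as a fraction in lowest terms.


Projection coefficient = (a . b) / (b . b)
a . b = (-2)*3 + 4*2 + (-1)*1
= -6 + 8 + (-1) = 1
b . b = 3^2 + 2^2 + 1^2
= 9 + 4 + 1 = 14
Coefficient = 1/14
In lowest terms: 1/14


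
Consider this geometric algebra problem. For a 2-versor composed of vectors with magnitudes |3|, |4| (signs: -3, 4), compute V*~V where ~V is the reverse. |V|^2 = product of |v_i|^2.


Each vector v_i has |v_i|^2 = s_i^2
Squared scales: (-3)^2 = 9, 4^2 = 16
|V|^2 = 9 * 16
= 144


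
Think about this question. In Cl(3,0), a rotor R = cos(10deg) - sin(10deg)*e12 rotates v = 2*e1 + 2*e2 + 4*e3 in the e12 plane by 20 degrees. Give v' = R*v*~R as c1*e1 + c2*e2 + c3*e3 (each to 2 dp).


Rotor R = cos(10deg) - sin(10deg)*e12
Rotation angle theta = 2 * 10 = 20 degrees in the e12 plane (e1 -> e2).
The component perpendicular to the plane (e3) is invariant: v'_3 = v3 = 4.00
cos(20deg) = 0.9397, sin(20deg) = 0.3420
v'_1 = v1*cos(theta) - v2*sin(theta) = 2*0.9397 - 2*0.3420 = 1.20
v'_2 = v1*sin(theta) + v2*cos(theta) = 2*0.3420 + 2*0.9397 = 2.56
v' = 1.20*e1 + 2.56*e2 + 4.00*e3


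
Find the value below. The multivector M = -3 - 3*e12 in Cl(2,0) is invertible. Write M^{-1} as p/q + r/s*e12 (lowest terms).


M = -3 - 3*e12, where e12^2 = -1.
Since M commutes with its reverse ~M = a - b*e12, M * ~M = a^2 - b^2*e12^2 = a^2 + b^2.
So M^{-1} = ~M / (a^2 + b^2) = (a - b*e12)/(a^2 + b^2).
a^2 + b^2 = 9 + 9 = 18
Scalar part = -3/18 = -1/6
Bivector coeff = 3/18 = 1/6
M^{-1} = -1/6 + 1/6*e12


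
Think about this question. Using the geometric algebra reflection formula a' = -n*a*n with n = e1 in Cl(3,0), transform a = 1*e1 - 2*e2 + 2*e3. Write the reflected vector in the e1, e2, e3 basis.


Reflection formula: a' = -n*a*n, with n = e1 (unit vector, n^2 = 1).
For reflection through hyperplane perp to e1:
The component along e1 flips sign, others stay.
a = (1, -2, 2)
a' = (-1, -2, 2)
a' = -1*e1 - 2*e2 + 2*e3


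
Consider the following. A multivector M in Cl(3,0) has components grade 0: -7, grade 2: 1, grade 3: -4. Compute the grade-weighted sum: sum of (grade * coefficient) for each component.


Grade-weighted sum = sum of grade_k * coefficient_k
0*(-7) = 0
2*1 = 2
3*(-4) = -12
Total = 0 + 2 + (-12) = -10


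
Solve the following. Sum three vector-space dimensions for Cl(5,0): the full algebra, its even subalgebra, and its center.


n = 5 + 0 = 5
Total dim = 2^5 = 32
Even subalgebra dim = 2^4 = 16
n is odd, so center dim = 2
Sum = 32 + 16 + 2 = 50


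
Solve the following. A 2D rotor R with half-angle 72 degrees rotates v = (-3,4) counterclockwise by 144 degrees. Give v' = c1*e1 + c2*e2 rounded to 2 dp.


Rotor R = cos(72deg) - sin(72deg)*e12
Rotation angle theta = 2 * 72 = 144 degrees
v' = R*v*~R rotates v by theta.
cos(144deg) = -0.8090, sin(144deg) = 0.5878
v'_1 = -3*cos(144deg) - 4*sin(144deg)
= -3*(-0.8090) - 4*0.5878
= 0.08
v'_2 = -3*sin(144deg) + 4*cos(144deg)
= -3*0.5878 + 4*(-0.8090)
= -5.00
v' = 0.08*e1 - 5.00*e2


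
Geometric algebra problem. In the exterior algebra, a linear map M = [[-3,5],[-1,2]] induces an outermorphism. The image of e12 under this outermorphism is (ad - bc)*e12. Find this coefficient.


The outermorphism of a linear map f sends e1^e2 to f(e1)^f(e2).
f(e1) = -3*e1 - 1*e2
f(e2) = 5*e1 + 2*e2
f(e1) ^ f(e2) = (-3*e1 - 1*e2) ^ (5*e1 + 2*e2)
= (-3)*2*e12 + (-1)*5*e21
= (-6 - (-5))*e12
= -1*e12
Coefficient = -1


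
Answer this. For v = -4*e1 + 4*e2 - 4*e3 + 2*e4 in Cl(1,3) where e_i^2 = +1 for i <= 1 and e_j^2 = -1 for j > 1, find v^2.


v^2 = sum of c_i^2 * e_i^2
Positive signature terms (e_i^2 = +1): (-4)^2 = 16
Negative signature terms (e_j^2 = -1): 4^2 + (-4)^2 + 2^2 = 36
v^2 = 16 - 36 = -20


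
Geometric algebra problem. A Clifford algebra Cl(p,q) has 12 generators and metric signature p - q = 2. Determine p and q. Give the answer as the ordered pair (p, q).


We need p + q = 12 and p - q = 2.
Adding: 2p = 12 + 2 = 14, so p = 7.
Then q = 12 - 7 = 5.
(p, q) = (7, 5)


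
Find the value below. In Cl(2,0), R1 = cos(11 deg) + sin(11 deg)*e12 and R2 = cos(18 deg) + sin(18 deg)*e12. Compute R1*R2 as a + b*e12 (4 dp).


Same-plane rotors commute and their half-angles add:
R1*R2 = cos(a1 + a2) + sin(a1 + a2)*e12.
a1 + a2 = 11 + 18 = 29 deg
cos(29 deg) = 0.8746
sin(29 deg) = 0.4848
R1*R2 = 0.8746 + 0.4848*e12


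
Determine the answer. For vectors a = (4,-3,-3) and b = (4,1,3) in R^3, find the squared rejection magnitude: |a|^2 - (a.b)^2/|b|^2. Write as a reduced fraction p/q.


|a|^2 = 4^2 + (-3)^2 + (-3)^2 = 34
|b|^2 = 4^2 + 1^2 + 3^2 = 26
a . b = 4*4 + (-3)*1 + (-3)*3 = 4
(a.b)^2 = 4^2 = 16
|rej|^2 = 34 - 16/26
= (884 - 16)/26
= 868/26
In lowest terms: 434/13


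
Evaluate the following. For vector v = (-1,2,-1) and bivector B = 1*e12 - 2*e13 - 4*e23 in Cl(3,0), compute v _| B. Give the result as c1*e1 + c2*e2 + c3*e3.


Left contraction v _| B = <vB>_1 (grade-1 part of the geometric product vB).
Using e1_|e12 = e2, e2_|e12 = -e1, e1_|e13 = e3, e3_|e13 = -e1, e2_|e23 = e3, e3_|e23 = -e2:
e1 coeff: -v2*b12 - v3*b13 = -(2)*(1) - (-1)*(-2) = -4
e2 coeff: v1*b12 - v3*b23 = (-1)*(1) - (-1)*(-4) = -5
e3 coeff: v1*b13 + v2*b23 = (-1)*(-2) + (2)*(-4) = -6
v _| B = -4*e1 - 5*e2 - 6*e3


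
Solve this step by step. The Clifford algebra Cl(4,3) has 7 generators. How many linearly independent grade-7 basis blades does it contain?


Number of grade-k basis blades in Cl(p,q) with n = p + q is C(n, k).
n = 4 + 3 = 7
C(7, 7) = 7! / (7! * 0!)
= 5040 / (5040 * 1)
= 1


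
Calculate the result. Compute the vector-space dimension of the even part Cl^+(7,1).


Even subalgebra dimension = 2^(n-1)
n = 7 + 1 = 8
2^(8 - 1) = 2^7 = 128
Verification: sum of C(8,k) for even k = 1 + 28 + 70 + 28 + 1 = 128
Result = 128


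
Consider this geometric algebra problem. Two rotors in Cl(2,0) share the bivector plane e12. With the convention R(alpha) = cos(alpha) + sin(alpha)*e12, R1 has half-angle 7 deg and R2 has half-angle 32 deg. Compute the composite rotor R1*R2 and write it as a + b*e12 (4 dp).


Same-plane rotors commute and their half-angles add:
R1*R2 = cos(a1 + a2) + sin(a1 + a2)*e12.
a1 + a2 = 7 + 32 = 39 deg
cos(39 deg) = 0.7771
sin(39 deg) = 0.6293
R1*R2 = 0.7771 + 0.6293*e12


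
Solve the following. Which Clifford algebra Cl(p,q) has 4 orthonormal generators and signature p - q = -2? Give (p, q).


We need p + q = 4 and p - q = -2.
Adding: 2p = 4 + (-2) = 2, so p = 1.
Then q = 4 - 1 = 3.
(p, q) = (1, 3)


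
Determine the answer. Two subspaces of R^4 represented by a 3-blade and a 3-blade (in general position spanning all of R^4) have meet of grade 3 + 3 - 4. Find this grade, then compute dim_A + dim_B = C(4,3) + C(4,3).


Meet grade = grade(A) + grade(B) - n
= 3 + 3 - 4 = 2
C(4,3) = 4
C(4,3) = 4
dim_A + dim_B = 4 + 4 = 8


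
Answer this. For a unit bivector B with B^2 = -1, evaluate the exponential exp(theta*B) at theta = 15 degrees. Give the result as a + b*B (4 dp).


For a unit bivector B with B^2 = -1, the exponential series gives
e^(theta*B) = cos(theta) + sin(theta)*B (the GA analogue of Euler's formula).
theta = 15 degrees = 0.261799 rad
cos(15 deg) = 0.9659
sin(15 deg) = 0.2588
exp(theta*B) = 0.9659 + 0.2588*B


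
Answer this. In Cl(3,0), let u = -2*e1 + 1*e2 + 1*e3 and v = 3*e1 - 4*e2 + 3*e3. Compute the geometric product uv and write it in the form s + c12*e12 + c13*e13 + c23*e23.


In Cl(3,0): e_i^2 = 1, e_ie_j = -e_je_i for i != j.
Scalar part = u . v = (-2)*3 + 1*(-4) + 1*3
= -6 + (-4) + 3 = -7
e12 coeff = (-2)*(-4) - 1*3 = 8 - 3 = 5
e13 coeff = (-2)*3 - 1*3 = -6 - 3 = -9
e23 coeff = 1*3 - 1*(-4) = 3 - (-4) = 7
uv = -7 + 5*e12 - 9*e13 + 7*e23


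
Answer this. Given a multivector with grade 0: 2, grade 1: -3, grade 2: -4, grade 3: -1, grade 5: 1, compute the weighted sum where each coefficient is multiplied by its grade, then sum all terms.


Grade-weighted sum = sum of grade_k * coefficient_k
0*2 = 0
1*(-3) = -3
2*(-4) = -8
3*(-1) = -3
5*1 = 5
Total = 0 + (-3) + (-8) + (-3) + 5 = -9


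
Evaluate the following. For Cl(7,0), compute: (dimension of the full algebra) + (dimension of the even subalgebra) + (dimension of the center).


n = 7 + 0 = 7
Total dim = 2^7 = 128
Even subalgebra dim = 2^6 = 64
n is odd, so center dim = 2
Sum = 128 + 64 + 2 = 194


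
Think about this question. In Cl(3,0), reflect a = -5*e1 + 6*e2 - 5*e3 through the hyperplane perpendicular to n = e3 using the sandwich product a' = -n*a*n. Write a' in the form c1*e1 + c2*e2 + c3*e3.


Reflection formula: a' = -n*a*n, with n = e3 (unit vector, n^2 = 1).
For reflection through hyperplane perp to e3:
The component along e3 flips sign, others stay.
a = (-5, 6, -5)
a' = (-5, 6, 5)
a' = -5*e1 + 6*e2 + 5*e3


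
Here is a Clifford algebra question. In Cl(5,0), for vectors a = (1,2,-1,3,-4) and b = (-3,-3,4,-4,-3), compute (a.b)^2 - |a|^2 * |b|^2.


a . b = 1*(-3) + 2*(-3) + (-1)*4 + 3*(-4) + (-4)*(-3)
= -3 + (-6) + (-4) + (-12) + 12 = -13
|a|^2 = 1^2 + 2^2 + (-1)^2 + 3^2 + (-4)^2 = 31
|b|^2 = (-3)^2 + (-3)^2 + 4^2 + (-4)^2 + (-3)^2 = 59
(a.b)^2 = (-13)^2 = 169
|a|^2 * |b|^2 = 31 * 59 = 1829
Result = 169 - 1829 = -1660


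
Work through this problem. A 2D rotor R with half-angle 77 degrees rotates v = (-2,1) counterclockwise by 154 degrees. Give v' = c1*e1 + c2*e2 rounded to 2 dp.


Rotor R = cos(77deg) - sin(77deg)*e12
Rotation angle theta = 2 * 77 = 154 degrees
v' = R*v*~R rotates v by theta.
cos(154deg) = -0.8988, sin(154deg) = 0.4384
v'_1 = -2*cos(154deg) - 1*sin(154deg)
= -2*(-0.8988) - 1*0.4384
= 1.36
v'_2 = -2*sin(154deg) + 1*cos(154deg)
= -2*0.4384 + 1*(-0.8988)
= -1.78
v' = 1.36*e1 - 1.78*e2


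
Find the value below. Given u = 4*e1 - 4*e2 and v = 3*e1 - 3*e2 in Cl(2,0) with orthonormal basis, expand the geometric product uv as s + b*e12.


Expand: (4*e1 - 4*e2)(3*e1 - 3*e2)
= 4*3*e1e1 + 4*(-3)*e1e2 + (-4)*3*e2e1 + (-4)*(-3)*e2e2
Using e1^2 = e2^2 = 1, e2e1 = -e1e2:
Scalar part s = 4*3 + (-4)*(-3) = 12 + 12 = 24
Bivector part b = 4*(-3) - (-4)*3 = -12 - (-12) = 0
uv = 24 + 0*e12


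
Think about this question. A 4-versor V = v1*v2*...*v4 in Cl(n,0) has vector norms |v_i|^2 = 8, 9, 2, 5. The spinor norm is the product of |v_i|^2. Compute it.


Spinor norm N(V) = |v1|^2 * |v2|^2 * ... * |v4|^2
= 8 * 9 * 2 * 5
Running product: 8, 72, 144, 720
N(V) = 720


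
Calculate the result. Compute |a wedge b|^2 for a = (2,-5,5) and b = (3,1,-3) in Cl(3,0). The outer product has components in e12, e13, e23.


a wedge b = (a1*b2 - a2*b1)*e12 + (a1*b3 - a3*b1)*e13 + (a2*b3 - a3*b2)*e23
e12 coeff: 2*1 - (-5)*3 = 2 - (-15) = 17
e13 coeff: 2*(-3) - 5*3 = -6 - 15 = -21
e23 coeff: (-5)*(-3) - 5*1 = 15 - 5 = 10
|a wedge b|^2 = 17^2 + (-21)^2 + 10^2
= 289 + 441 + 100
= 830


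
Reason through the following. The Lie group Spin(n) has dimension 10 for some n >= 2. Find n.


dim Spin(n) = dim so(n) = n(n-1)/2.
Solve n(n-1)/2 = 10, i.e. n^2 - n - 20 = 0.
Discriminant = 1 + 8*10 = 81
n = (1 + sqrt(81))/2 = (1 + 9)/2 = 5


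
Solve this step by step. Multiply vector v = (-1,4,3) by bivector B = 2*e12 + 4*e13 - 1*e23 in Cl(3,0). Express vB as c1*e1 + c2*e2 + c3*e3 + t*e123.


vB has grade-1 (vector) and grade-3 (trivector) parts: vB = (v _| B) + (v ^ B).
Vector part <vB>_1:
  e1: -v2*b12 - v3*b13 = -(4)*(2) - (3)*(4) = -20
  e2: v1*b12 - v3*b23 = (-1)*(2) - (3)*(-1) = 1
  e3: v1*b13 + v2*b23 = (-1)*(4) + (4)*(-1) = -8
Trivector part <vB>_3:
  e123: v1*b23 - v2*b13 + v3*b12 = (-1)*(-1) - (4)*(4) + (3)*(2) = -9
vB = -20*e1 + 1*e2 - 8*e3 - 9*e123


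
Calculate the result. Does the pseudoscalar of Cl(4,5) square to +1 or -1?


The pseudoscalar I = e1...e_n (product of all n generators) of Cl(p,q) satisfies I^2 = (-1)^(q + n(n-1)/2).
p = 4, q = 5, n = p + q = 9
n(n-1)/2 = 9 * 8 / 2 = 36
Exponent = q + n(n-1)/2 = 5 + 36 = 41
I^2 = (-1)^41 = -1


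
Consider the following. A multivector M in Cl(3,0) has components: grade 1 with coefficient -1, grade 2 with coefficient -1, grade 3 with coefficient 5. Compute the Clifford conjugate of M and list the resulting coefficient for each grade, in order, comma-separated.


Clifford conjugate sign for grade k: (-1)^(k(k+1)/2)
Grade 1: (-1)^(1*2/2) = (-1)^1 = -1, coeff -1 -> 1
Grade 2: (-1)^(2*3/2) = (-1)^3 = -1, coeff -1 -> 1
Grade 3: (-1)^(3*4/2) = (-1)^6 = 1, coeff 5 -> 5
Conjugated coefficients: 1, 1, 5


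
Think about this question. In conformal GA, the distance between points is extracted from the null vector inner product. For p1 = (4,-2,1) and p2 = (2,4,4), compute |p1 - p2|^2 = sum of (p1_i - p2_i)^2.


p1 - p2 = (2, -6, -3)
|p1 - p2|^2 = 2^2 + (-6)^2 + (-3)^2
= 4 + 36 + 9
= 49


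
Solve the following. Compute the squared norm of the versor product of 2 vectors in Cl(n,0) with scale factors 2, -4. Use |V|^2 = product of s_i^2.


Each vector v_i has |v_i|^2 = s_i^2
Squared scales: 2^2 = 4, (-4)^2 = 16
|V|^2 = 4 * 16
= 64


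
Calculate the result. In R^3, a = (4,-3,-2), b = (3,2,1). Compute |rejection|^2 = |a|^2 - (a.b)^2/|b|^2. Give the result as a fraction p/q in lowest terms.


|a|^2 = 4^2 + (-3)^2 + (-2)^2 = 29
|b|^2 = 3^2 + 2^2 + 1^2 = 14
a . b = 4*3 + (-3)*2 + (-2)*1 = 4
(a.b)^2 = 4^2 = 16
|rej|^2 = 29 - 16/14
= (406 - 16)/14
= 390/14
In lowest terms: 195/7


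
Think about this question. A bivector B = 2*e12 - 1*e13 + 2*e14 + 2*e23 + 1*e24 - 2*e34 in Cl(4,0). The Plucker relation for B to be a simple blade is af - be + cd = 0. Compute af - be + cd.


Plucker relation: af - be + cd
a*f = 2*(-2) = -4
b*e = (-1)*1 = -1
c*d = 2*2 = 4
af - be + cd = -4 - (-1) + 4
= 1


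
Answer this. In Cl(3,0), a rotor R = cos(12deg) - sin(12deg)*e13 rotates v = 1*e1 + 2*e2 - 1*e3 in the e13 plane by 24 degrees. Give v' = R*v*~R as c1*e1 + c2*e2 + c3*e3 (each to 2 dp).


Rotor R = cos(12deg) - sin(12deg)*e13
Rotation angle theta = 2 * 12 = 24 degrees in the e13 plane (e1 -> e3).
The component perpendicular to the plane (e2) is invariant: v'_2 = v2 = 2.00
cos(24deg) = 0.9135, sin(24deg) = 0.4067
v'_1 = v1*cos(theta) - v3*sin(theta) = 1*0.9135 - (-1)*0.4067 = 1.32
v'_3 = v1*sin(theta) + v3*cos(theta) = 1*0.4067 + (-1)*0.9135 = -0.51
v' = 1.32*e1 + 2.00*e2 - 0.51*e3


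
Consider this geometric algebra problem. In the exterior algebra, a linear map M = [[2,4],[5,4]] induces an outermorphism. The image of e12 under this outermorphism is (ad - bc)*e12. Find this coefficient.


The outermorphism of a linear map f sends e1^e2 to f(e1)^f(e2).
f(e1) = 2*e1 + 5*e2
f(e2) = 4*e1 + 4*e2
f(e1) ^ f(e2) = (2*e1 + 5*e2) ^ (4*e1 + 4*e2)
= 2*4*e12 + 5*4*e21
= (8 - 20)*e12
= -12*e12
Coefficient = -12


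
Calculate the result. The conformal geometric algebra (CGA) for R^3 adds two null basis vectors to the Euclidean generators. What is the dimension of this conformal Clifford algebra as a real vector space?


The conformal model of R^3 uses Cl(4,1): the 3 Euclidean generators plus two extra orthogonal generators e+ (e+^2 = +1) and e- (e-^2 = -1), from which the null vectors e0, einf are built.
Number of generators m = 3 + 2 = 5.
dim Cl(p,q) = 2^m = 2^5 = 32


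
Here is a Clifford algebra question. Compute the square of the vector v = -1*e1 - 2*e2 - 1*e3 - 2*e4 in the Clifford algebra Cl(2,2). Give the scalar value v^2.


v^2 = sum of c_i^2 * e_i^2
Positive signature terms (e_i^2 = +1): (-1)^2 + (-2)^2 = 5
Negative signature terms (e_j^2 = -1): (-1)^2 + (-2)^2 = 5
v^2 = 5 - 5 = 0


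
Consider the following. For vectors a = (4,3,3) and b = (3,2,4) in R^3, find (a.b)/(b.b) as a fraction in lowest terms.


Projection coefficient = (a . b) / (b . b)
a . b = 4*3 + 3*2 + 3*4
= 12 + 6 + 12 = 30
b . b = 3^2 + 2^2 + 4^2
= 9 + 4 + 16 = 29
Coefficient = 30/29
In lowest terms: 30/29


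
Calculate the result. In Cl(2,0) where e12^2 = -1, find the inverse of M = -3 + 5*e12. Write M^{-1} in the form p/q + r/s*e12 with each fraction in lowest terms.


M = -3 + 5*e12, where e12^2 = -1.
Since M commutes with its reverse ~M = a - b*e12, M * ~M = a^2 - b^2*e12^2 = a^2 + b^2.
So M^{-1} = ~M / (a^2 + b^2) = (a - b*e12)/(a^2 + b^2).
a^2 + b^2 = 9 + 25 = 34
Scalar part = -3/34 = -3/34
Bivector coeff = -5/34 = -5/34
M^{-1} = -3/34 - 5/34*e12


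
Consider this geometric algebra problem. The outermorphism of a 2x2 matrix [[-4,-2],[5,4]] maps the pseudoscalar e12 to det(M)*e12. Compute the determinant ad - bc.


The outermorphism of a linear map f sends e1^e2 to f(e1)^f(e2).
f(e1) = -4*e1 + 5*e2
f(e2) = -2*e1 + 4*e2
f(e1) ^ f(e2) = (-4*e1 + 5*e2) ^ (-2*e1 + 4*e2)
= (-4)*4*e12 + 5*(-2)*e21
= (-16 - (-10))*e12
= -6*e12
Coefficient = -6


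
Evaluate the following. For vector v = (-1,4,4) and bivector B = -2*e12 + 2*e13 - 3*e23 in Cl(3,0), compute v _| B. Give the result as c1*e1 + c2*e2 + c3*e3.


Left contraction v _| B = <vB>_1 (grade-1 part of the geometric product vB).
Using e1_|e12 = e2, e2_|e12 = -e1, e1_|e13 = e3, e3_|e13 = -e1, e2_|e23 = e3, e3_|e23 = -e2:
e1 coeff: -v2*b12 - v3*b13 = -(4)*(-2) - (4)*(2) = 0
e2 coeff: v1*b12 - v3*b23 = (-1)*(-2) - (4)*(-3) = 14
e3 coeff: v1*b13 + v2*b23 = (-1)*(2) + (4)*(-3) = -14
v _| B = 0*e1 + 14*e2 - 14*e3


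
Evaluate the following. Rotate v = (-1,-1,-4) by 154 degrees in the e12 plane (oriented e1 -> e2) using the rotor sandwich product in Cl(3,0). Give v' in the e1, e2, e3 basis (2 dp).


Rotor R = cos(77deg) - sin(77deg)*e12
Rotation angle theta = 2 * 77 = 154 degrees in the e12 plane (e1 -> e2).
The component perpendicular to the plane (e3) is invariant: v'_3 = v3 = -4.00
cos(154deg) = -0.8988, sin(154deg) = 0.4384
v'_1 = v1*cos(theta) - v2*sin(theta) = -1*(-0.8988) - (-1)*0.4384 = 1.34
v'_2 = v1*sin(theta) + v2*cos(theta) = -1*0.4384 + (-1)*(-0.8988) = 0.46
v' = 1.34*e1 + 0.46*e2 - 4.00*e3


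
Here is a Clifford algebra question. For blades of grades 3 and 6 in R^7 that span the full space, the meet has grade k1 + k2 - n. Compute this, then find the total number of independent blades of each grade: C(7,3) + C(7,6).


Meet grade = grade(A) + grade(B) - n
= 3 + 6 - 7 = 2
C(7,3) = 35
C(7,6) = 7
dim_A + dim_B = 35 + 7 = 42


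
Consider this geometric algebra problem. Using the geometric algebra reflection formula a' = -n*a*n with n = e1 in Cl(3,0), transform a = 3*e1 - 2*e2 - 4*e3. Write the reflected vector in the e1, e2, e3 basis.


Reflection formula: a' = -n*a*n, with n = e1 (unit vector, n^2 = 1).
For reflection through hyperplane perp to e1:
The component along e1 flips sign, others stay.
a = (3, -2, -4)
a' = (-3, -2, -4)
a' = -3*e1 - 2*e2 - 4*e3


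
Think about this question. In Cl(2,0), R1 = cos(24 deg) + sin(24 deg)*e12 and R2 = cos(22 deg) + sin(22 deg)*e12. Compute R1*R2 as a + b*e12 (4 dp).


Same-plane rotors commute and their half-angles add:
R1*R2 = cos(a1 + a2) + sin(a1 + a2)*e12.
a1 + a2 = 24 + 22 = 46 deg
cos(46 deg) = 0.6947
sin(46 deg) = 0.7193
R1*R2 = 0.6947 + 0.7193*e12


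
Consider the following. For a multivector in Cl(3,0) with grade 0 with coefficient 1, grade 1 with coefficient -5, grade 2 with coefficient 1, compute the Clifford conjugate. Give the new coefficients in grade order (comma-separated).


Clifford conjugate sign for grade k: (-1)^(k(k+1)/2)
Grade 0: (-1)^(0*1/2) = (-1)^0 = 1, coeff 1 -> 1
Grade 1: (-1)^(1*2/2) = (-1)^1 = -1, coeff -5 -> 5
Grade 2: (-1)^(2*3/2) = (-1)^3 = -1, coeff 1 -> -1
Conjugated coefficients: 1, 5, -1


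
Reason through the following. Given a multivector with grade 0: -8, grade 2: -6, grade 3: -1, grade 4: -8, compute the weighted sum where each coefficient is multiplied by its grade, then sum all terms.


Grade-weighted sum = sum of grade_k * coefficient_k
0*(-8) = 0
2*(-6) = -12
3*(-1) = -3
4*(-8) = -32
Total = 0 + (-12) + (-3) + (-32) = -47


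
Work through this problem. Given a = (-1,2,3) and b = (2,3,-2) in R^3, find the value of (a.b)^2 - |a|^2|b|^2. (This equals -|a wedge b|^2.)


a . b = (-1)*2 + 2*3 + 3*(-2)
= -2 + 6 + (-6) = -2
|a|^2 = (-1)^2 + 2^2 + 3^2 = 14
|b|^2 = 2^2 + 3^2 + (-2)^2 = 17
(a.b)^2 = (-2)^2 = 4
|a|^2 * |b|^2 = 14 * 17 = 238
Result = 4 - 238 = -234


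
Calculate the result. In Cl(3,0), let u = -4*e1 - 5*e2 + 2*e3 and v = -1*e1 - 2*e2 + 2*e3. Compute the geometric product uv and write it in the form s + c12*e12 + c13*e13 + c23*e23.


In Cl(3,0): e_i^2 = 1, e_ie_j = -e_je_i for i != j.
Scalar part = u . v = (-4)*(-1) + (-5)*(-2) + 2*2
= 4 + 10 + 4 = 18
e12 coeff = (-4)*(-2) - (-5)*(-1) = 8 - 5 = 3
e13 coeff = (-4)*2 - 2*(-1) = -8 - (-2) = -6
e23 coeff = (-5)*2 - 2*(-2) = -10 - (-4) = -6
uv = 18 + 3*e12 - 6*e13 - 6*e23


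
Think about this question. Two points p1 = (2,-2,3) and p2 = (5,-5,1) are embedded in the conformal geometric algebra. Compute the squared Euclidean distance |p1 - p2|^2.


p1 - p2 = (-3, 3, 2)
|p1 - p2|^2 = (-3)^2 + 3^2 + 2^2
= 9 + 9 + 4
= 22


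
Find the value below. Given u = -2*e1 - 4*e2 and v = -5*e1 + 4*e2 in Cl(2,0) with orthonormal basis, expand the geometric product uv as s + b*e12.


Expand: (-2*e1 - 4*e2)(-5*e1 + 4*e2)
= (-2)*(-5)*e1e1 + (-2)*4*e1e2 + (-4)*(-5)*e2e1 + (-4)*4*e2e2
Using e1^2 = e2^2 = 1, e2e1 = -e1e2:
Scalar part s = (-2)*(-5) + (-4)*4 = 10 + (-16) = -6
Bivector part b = (-2)*4 - (-4)*(-5) = -8 - 20 = -28
uv = -6 - 28*e12


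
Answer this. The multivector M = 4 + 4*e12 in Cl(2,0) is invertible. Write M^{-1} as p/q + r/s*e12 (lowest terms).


M = 4 + 4*e12, where e12^2 = -1.
Since M commutes with its reverse ~M = a - b*e12, M * ~M = a^2 - b^2*e12^2 = a^2 + b^2.
So M^{-1} = ~M / (a^2 + b^2) = (a - b*e12)/(a^2 + b^2).
a^2 + b^2 = 16 + 16 = 32
Scalar part = 4/32 = 1/8
Bivector coeff = -4/32 = -1/8
M^{-1} = 1/8 - 1/8*e12


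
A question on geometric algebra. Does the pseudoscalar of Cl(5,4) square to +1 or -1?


The pseudoscalar I = e1...e_n (product of all n generators) of Cl(p,q) satisfies I^2 = (-1)^(q + n(n-1)/2).
p = 5, q = 4, n = p + q = 9
n(n-1)/2 = 9 * 8 / 2 = 36
Exponent = q + n(n-1)/2 = 4 + 36 = 40
I^2 = (-1)^40 = +1


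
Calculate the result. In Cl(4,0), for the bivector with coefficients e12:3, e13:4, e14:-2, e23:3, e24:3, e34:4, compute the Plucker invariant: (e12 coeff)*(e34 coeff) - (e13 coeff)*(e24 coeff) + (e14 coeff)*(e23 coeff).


Plucker relation: af - be + cd
a*f = 3*4 = 12
b*e = 4*3 = 12
c*d = (-2)*3 = -6
af - be + cd = 12 - 12 + (-6)
= -6


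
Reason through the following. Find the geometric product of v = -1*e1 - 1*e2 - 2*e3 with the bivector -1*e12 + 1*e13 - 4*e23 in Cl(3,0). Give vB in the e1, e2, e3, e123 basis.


vB has grade-1 (vector) and grade-3 (trivector) parts: vB = (v _| B) + (v ^ B).
Vector part <vB>_1:
  e1: -v2*b12 - v3*b13 = -(-1)*(-1) - (-2)*(1) = 1
  e2: v1*b12 - v3*b23 = (-1)*(-1) - (-2)*(-4) = -7
  e3: v1*b13 + v2*b23 = (-1)*(1) + (-1)*(-4) = 3
Trivector part <vB>_3:
  e123: v1*b23 - v2*b13 + v3*b12 = (-1)*(-4) - (-1)*(1) + (-2)*(-1) = 7
vB = 1*e1 - 7*e2 + 3*e3 + 7*e123


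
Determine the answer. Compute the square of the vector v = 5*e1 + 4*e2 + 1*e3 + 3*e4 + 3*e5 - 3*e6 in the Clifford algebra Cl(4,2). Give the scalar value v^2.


v^2 = sum of c_i^2 * e_i^2
Positive signature terms (e_i^2 = +1): 5^2 + 4^2 + 1^2 + 3^2 = 51
Negative signature terms (e_j^2 = -1): 3^2 + (-3)^2 = 18
v^2 = 51 - 18 = 33


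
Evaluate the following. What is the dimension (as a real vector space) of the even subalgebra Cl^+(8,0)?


Even subalgebra dimension = 2^(n-1)
n = 8 + 0 = 8
2^(8 - 1) = 2^7 = 128
Verification: sum of C(8,k) for even k = 1 + 28 + 70 + 28 + 1 = 128
Result = 128


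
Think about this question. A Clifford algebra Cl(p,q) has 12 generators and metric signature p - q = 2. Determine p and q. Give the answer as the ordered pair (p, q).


We need p + q = 12 and p - q = 2.
Adding: 2p = 12 + 2 = 14, so p = 7.
Then q = 12 - 7 = 5.
(p, q) = (7, 5)


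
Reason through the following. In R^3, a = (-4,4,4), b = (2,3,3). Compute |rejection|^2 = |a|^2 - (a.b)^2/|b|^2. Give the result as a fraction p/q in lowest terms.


|a|^2 = (-4)^2 + 4^2 + 4^2 = 48
|b|^2 = 2^2 + 3^2 + 3^2 = 22
a . b = (-4)*2 + 4*3 + 4*3 = 16
(a.b)^2 = 16^2 = 256
|rej|^2 = 48 - 256/22
= (1056 - 256)/22
= 800/22
In lowest terms: 400/11


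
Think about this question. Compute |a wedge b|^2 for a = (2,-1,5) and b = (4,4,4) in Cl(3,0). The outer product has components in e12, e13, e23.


a wedge b = (a1*b2 - a2*b1)*e12 + (a1*b3 - a3*b1)*e13 + (a2*b3 - a3*b2)*e23
e12 coeff: 2*4 - (-1)*4 = 8 - (-4) = 12
e13 coeff: 2*4 - 5*4 = 8 - 20 = -12
e23 coeff: (-1)*4 - 5*4 = -4 - 20 = -24
|a wedge b|^2 = 12^2 + (-12)^2 + (-24)^2
= 144 + 144 + 576
= 864


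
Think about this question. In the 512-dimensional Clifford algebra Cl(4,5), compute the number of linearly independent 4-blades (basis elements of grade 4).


Number of grade-k basis blades in Cl(p,q) with n = p + q is C(n, k).
n = 4 + 5 = 9
C(9, 4) = 9! / (4! * 5!)
= 362880 / (24 * 120)
= 126


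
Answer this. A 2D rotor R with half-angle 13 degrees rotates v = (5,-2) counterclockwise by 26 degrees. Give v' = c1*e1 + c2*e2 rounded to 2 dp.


Rotor R = cos(13deg) - sin(13deg)*e12
Rotation angle theta = 2 * 13 = 26 degrees
v' = R*v*~R rotates v by theta.
cos(26deg) = 0.8988, sin(26deg) = 0.4384
v'_1 = 5*cos(26deg) - (-2)*sin(26deg)
= 5*0.8988 - (-2)*0.4384
= 5.37
v'_2 = 5*sin(26deg) + (-2)*cos(26deg)
= 5*0.4384 + (-2)*0.8988
= 0.39
v' = 5.37*e1 + 0.39*e2


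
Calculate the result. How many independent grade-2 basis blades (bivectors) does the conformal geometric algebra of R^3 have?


The conformal model of R^3 uses Cl(4,1) with m = 3 + 2 = 5 generators.
Number of grade-2 blades = C(m, 2) = C(5, 2)
= 5*4/2 = 10


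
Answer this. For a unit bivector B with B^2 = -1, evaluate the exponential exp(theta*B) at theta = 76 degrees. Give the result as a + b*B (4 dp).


For a unit bivector B with B^2 = -1, the exponential series gives
e^(theta*B) = cos(theta) + sin(theta)*B (the GA analogue of Euler's formula).
theta = 76 degrees = 1.32645 rad
cos(76 deg) = 0.2419
sin(76 deg) = 0.9703
exp(theta*B) = 0.2419 + 0.9703*B


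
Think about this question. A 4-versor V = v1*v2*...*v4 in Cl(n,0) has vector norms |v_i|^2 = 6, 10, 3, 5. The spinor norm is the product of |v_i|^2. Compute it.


Spinor norm N(V) = |v1|^2 * |v2|^2 * ... * |v4|^2
= 6 * 10 * 3 * 5
Running product: 6, 60, 180, 900
N(V) = 900


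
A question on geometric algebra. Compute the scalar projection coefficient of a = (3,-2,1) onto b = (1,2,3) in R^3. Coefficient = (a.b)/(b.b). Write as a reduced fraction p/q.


Projection coefficient = (a . b) / (b . b)
a . b = 3*1 + (-2)*2 + 1*3
= 3 + (-4) + 3 = 2
b . b = 1^2 + 2^2 + 3^2
= 1 + 4 + 9 = 14
Coefficient = 2/14
In lowest terms: 1/7


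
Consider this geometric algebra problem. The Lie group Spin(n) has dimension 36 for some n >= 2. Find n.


dim Spin(n) = dim so(n) = n(n-1)/2.
Solve n(n-1)/2 = 36, i.e. n^2 - n - 72 = 0.
Discriminant = 1 + 8*36 = 289
n = (1 + sqrt(289))/2 = (1 + 17)/2 = 9


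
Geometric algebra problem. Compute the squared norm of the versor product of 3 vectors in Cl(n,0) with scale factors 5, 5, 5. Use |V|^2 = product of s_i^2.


Each vector v_i has |v_i|^2 = s_i^2
Squared scales: 5^2 = 25, 5^2 = 25, 5^2 = 25
|V|^2 = 25 * 25 * 25
= 15625


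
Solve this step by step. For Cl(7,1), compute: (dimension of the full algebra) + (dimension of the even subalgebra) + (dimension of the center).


n = 7 + 1 = 8
Total dim = 2^8 = 256
Even subalgebra dim = 2^7 = 128
n is even, so center dim = 1
Sum = 256 + 128 + 1 = 385


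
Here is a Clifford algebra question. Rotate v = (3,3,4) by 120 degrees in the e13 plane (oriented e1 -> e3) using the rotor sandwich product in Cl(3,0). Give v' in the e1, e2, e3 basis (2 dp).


Rotor R = cos(60deg) - sin(60deg)*e13
Rotation angle theta = 2 * 60 = 120 degrees in the e13 plane (e1 -> e3).
The component perpendicular to the plane (e2) is invariant: v'_2 = v2 = 3.00
cos(120deg) = -0.5000, sin(120deg) = 0.8660
v'_1 = v1*cos(theta) - v3*sin(theta) = 3*(-0.5000) - 4*0.8660 = -4.96
v'_3 = v1*sin(theta) + v3*cos(theta) = 3*0.8660 + 4*(-0.5000) = 0.60
v' = -4.96*e1 + 3.00*e2 + 0.60*e3


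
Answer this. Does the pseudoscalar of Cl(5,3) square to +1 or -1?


The pseudoscalar I = e1...e_n (product of all n generators) of Cl(p,q) satisfies I^2 = (-1)^(q + n(n-1)/2).
p = 5, q = 3, n = p + q = 8
n(n-1)/2 = 8 * 7 / 2 = 28
Exponent = q + n(n-1)/2 = 3 + 28 = 31
I^2 = (-1)^31 = -1


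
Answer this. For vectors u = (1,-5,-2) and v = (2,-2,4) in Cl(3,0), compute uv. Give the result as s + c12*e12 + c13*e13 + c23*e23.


In Cl(3,0): e_i^2 = 1, e_ie_j = -e_je_i for i != j.
Scalar part = u . v = 1*2 + (-5)*(-2) + (-2)*4
= 2 + 10 + (-8) = 4
e12 coeff = 1*(-2) - (-5)*2 = -2 - (-10) = 8
e13 coeff = 1*4 - (-2)*2 = 4 - (-4) = 8
e23 coeff = (-5)*4 - (-2)*(-2) = -20 - 4 = -24
uv = 4 + 8*e12 + 8*e13 - 24*e23


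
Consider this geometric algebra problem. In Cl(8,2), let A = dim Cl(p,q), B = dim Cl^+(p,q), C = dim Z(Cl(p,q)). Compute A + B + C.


n = 8 + 2 = 10
Total dim = 2^10 = 1024
Even subalgebra dim = 2^9 = 512
n is even, so center dim = 1
Sum = 1024 + 512 + 1 = 1537


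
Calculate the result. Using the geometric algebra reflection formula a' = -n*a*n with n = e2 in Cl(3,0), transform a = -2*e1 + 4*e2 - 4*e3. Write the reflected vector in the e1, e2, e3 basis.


Reflection formula: a' = -n*a*n, with n = e2 (unit vector, n^2 = 1).
For reflection through hyperplane perp to e2:
The component along e2 flips sign, others stay.
a = (-2, 4, -4)
a' = (-2, -4, -4)
a' = -2*e1 - 4*e2 - 4*e3


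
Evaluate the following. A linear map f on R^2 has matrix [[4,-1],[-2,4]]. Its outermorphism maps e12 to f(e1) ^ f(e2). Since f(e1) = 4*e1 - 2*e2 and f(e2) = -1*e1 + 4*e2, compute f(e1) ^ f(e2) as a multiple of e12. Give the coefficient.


The outermorphism of a linear map f sends e1^e2 to f(e1)^f(e2).
f(e1) = 4*e1 - 2*e2
f(e2) = -1*e1 + 4*e2
f(e1) ^ f(e2) = (4*e1 - 2*e2) ^ (-1*e1 + 4*e2)
= 4*4*e12 + (-2)*(-1)*e21
= (16 - 2)*e12
= 14*e12
Coefficient = 14


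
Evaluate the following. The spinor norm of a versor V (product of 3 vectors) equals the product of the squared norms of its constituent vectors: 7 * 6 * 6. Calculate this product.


Spinor norm N(V) = |v1|^2 * |v2|^2 * ... * |v3|^2
= 7 * 6 * 6
Running product: 7, 42, 252
N(V) = 252


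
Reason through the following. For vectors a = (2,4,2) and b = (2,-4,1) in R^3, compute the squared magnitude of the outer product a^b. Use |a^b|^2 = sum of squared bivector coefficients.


a wedge b = (a1*b2 - a2*b1)*e12 + (a1*b3 - a3*b1)*e13 + (a2*b3 - a3*b2)*e23
e12 coeff: 2*(-4) - 4*2 = -8 - 8 = -16
e13 coeff: 2*1 - 2*2 = 2 - 4 = -2
e23 coeff: 4*1 - 2*(-4) = 4 - (-8) = 12
|a wedge b|^2 = (-16)^2 + (-2)^2 + 12^2
= 256 + 4 + 144
= 404


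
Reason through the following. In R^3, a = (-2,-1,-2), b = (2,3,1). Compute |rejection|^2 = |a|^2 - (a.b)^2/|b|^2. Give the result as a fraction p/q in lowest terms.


|a|^2 = (-2)^2 + (-1)^2 + (-2)^2 = 9
|b|^2 = 2^2 + 3^2 + 1^2 = 14
a . b = (-2)*2 + (-1)*3 + (-2)*1 = -9
(a.b)^2 = (-9)^2 = 81
|rej|^2 = 9 - 81/14
= (126 - 81)/14
= 45/14
In lowest terms: 45/14


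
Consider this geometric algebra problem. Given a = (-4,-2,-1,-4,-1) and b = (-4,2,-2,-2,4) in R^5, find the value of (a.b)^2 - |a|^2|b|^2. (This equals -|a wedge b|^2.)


a . b = (-4)*(-4) + (-2)*2 + (-1)*(-2) + (-4)*(-2) + (-1)*4
= 16 + (-4) + 2 + 8 + (-4) = 18
|a|^2 = (-4)^2 + (-2)^2 + (-1)^2 + (-4)^2 + (-1)^2 = 38
|b|^2 = (-4)^2 + 2^2 + (-2)^2 + (-2)^2 + 4^2 = 44
(a.b)^2 = 18^2 = 324
|a|^2 * |b|^2 = 38 * 44 = 1672
Result = 324 - 1672 = -1348


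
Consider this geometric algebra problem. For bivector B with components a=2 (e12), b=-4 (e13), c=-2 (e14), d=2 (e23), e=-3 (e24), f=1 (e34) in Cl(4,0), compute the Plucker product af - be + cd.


Plucker relation: af - be + cd
a*f = 2*1 = 2
b*e = (-4)*(-3) = 12
c*d = (-2)*2 = -4
af - be + cd = 2 - 12 + (-4)
= -14


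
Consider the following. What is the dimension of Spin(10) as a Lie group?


Spin(n) double-covers SO(n); both have Lie algebra so(n) of dimension n(n-1)/2.
n = 10
n(n-1) = 10 * 9 = 90
dim Spin(10) = 90/2 = 45


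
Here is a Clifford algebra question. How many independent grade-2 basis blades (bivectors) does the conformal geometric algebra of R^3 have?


The conformal model of R^3 uses Cl(4,1) with m = 3 + 2 = 5 generators.
Number of grade-2 blades = C(m, 2) = C(5, 2)
= 5*4/2 = 10


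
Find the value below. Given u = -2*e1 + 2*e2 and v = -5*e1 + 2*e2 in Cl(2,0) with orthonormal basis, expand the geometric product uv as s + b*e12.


Expand: (-2*e1 + 2*e2)(-5*e1 + 2*e2)
= (-2)*(-5)*e1e1 + (-2)*2*e1e2 + 2*(-5)*e2e1 + 2*2*e2e2
Using e1^2 = e2^2 = 1, e2e1 = -e1e2:
Scalar part s = (-2)*(-5) + 2*2 = 10 + 4 = 14
Bivector part b = (-2)*2 - 2*(-5) = -4 - (-10) = 6
uv = 14 + 6*e12


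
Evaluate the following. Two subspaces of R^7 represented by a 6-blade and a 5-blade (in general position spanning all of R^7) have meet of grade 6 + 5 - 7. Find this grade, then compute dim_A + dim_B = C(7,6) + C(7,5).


Meet grade = grade(A) + grade(B) - n
= 6 + 5 - 7 = 4
C(7,6) = 7
C(7,5) = 21
dim_A + dim_B = 7 + 21 = 28


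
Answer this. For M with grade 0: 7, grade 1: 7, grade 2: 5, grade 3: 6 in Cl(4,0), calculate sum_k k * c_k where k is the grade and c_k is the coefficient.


Grade-weighted sum = sum of grade_k * coefficient_k
0*7 = 0
1*7 = 7
2*5 = 10
3*6 = 18
Total = 0 + 7 + 10 + 18 = 35


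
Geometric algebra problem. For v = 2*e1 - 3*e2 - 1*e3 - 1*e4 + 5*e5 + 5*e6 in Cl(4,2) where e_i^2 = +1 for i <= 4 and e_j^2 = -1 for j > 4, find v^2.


v^2 = sum of c_i^2 * e_i^2
Positive signature terms (e_i^2 = +1): 2^2 + (-3)^2 + (-1)^2 + (-1)^2 = 15
Negative signature terms (e_j^2 = -1): 5^2 + 5^2 = 50
v^2 = 15 - 50 = -35


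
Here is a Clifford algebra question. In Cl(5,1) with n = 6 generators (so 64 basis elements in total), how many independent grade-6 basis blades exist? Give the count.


Number of grade-k basis blades in Cl(p,q) with n = p + q is C(n, k).
n = 5 + 1 = 6
C(6, 6) = 6! / (6! * 0!)
= 720 / (720 * 1)
= 1


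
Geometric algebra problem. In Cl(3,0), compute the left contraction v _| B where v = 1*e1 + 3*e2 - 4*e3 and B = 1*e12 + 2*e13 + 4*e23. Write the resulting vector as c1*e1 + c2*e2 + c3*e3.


Left contraction v _| B = <vB>_1 (grade-1 part of the geometric product vB).
Using e1_|e12 = e2, e2_|e12 = -e1, e1_|e13 = e3, e3_|e13 = -e1, e2_|e23 = e3, e3_|e23 = -e2:
e1 coeff: -v2*b12 - v3*b13 = -(3)*(1) - (-4)*(2) = 5
e2 coeff: v1*b12 - v3*b23 = (1)*(1) - (-4)*(4) = 17
e3 coeff: v1*b13 + v2*b23 = (1)*(2) + (3)*(4) = 14
v _| B = 5*e1 + 17*e2 + 14*e3


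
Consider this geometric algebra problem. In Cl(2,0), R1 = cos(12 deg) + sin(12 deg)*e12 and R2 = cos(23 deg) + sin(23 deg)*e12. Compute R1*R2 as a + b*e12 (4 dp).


Same-plane rotors commute and their half-angles add:
R1*R2 = cos(a1 + a2) + sin(a1 + a2)*e12.
a1 + a2 = 12 + 23 = 35 deg
cos(35 deg) = 0.8192
sin(35 deg) = 0.5736
R1*R2 = 0.8192 + 0.5736*e12


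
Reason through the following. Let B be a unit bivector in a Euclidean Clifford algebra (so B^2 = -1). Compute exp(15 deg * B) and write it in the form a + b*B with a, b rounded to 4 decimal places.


For a unit bivector B with B^2 = -1, the exponential series gives
e^(theta*B) = cos(theta) + sin(theta)*B (the GA analogue of Euler's formula).
theta = 15 degrees = 0.261799 rad
cos(15 deg) = 0.9659
sin(15 deg) = 0.2588
exp(theta*B) = 0.9659 + 0.2588*B


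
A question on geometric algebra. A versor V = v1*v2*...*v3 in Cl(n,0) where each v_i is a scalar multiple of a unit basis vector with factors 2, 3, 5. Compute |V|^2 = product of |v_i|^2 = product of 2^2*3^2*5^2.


Each vector v_i has |v_i|^2 = s_i^2
Squared scales: 2^2 = 4, 3^2 = 9, 5^2 = 25
|V|^2 = 4 * 9 * 25
= 900


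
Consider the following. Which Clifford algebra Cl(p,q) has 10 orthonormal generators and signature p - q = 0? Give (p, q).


We need p + q = 10 and p - q = 0.
Adding: 2p = 10 + 0 = 10, so p = 5.
Then q = 10 - 5 = 5.
(p, q) = (5, 5)


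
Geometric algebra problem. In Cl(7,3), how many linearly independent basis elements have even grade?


Even subalgebra dimension = 2^(n-1)
n = 7 + 3 = 10
2^(10 - 1) = 2^9 = 512
Verification: sum of C(10,k) for even k = 1 + 45 + 210 + 210 + 45 + 1 = 512
Result = 512


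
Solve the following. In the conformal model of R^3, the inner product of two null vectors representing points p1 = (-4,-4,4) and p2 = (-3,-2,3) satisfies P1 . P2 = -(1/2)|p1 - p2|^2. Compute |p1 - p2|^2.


p1 - p2 = (-1, -2, 1)
|p1 - p2|^2 = (-1)^2 + (-2)^2 + 1^2
= 1 + 4 + 1
= 6


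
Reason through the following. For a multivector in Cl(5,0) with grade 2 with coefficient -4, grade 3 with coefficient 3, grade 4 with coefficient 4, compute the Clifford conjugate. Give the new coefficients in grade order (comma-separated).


Clifford conjugate sign for grade k: (-1)^(k(k+1)/2)
Grade 2: (-1)^(2*3/2) = (-1)^3 = -1, coeff -4 -> 4
Grade 3: (-1)^(3*4/2) = (-1)^6 = 1, coeff 3 -> 3
Grade 4: (-1)^(4*5/2) = (-1)^10 = 1, coeff 4 -> 4
Conjugated coefficients: 4, 3, 4
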